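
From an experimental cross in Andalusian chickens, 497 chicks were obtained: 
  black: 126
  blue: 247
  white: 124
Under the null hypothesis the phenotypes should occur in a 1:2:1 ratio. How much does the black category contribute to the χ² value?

0.025

Under the 1:2:1 hypothesis (Σ ratio = 4, N = 497):
  black: 497 × 1/4 = 124.25
  blue: 497 × 2/4 = 248.5
  white: 497 × 1/4 = 124.25
Contribution of black: (126 − 124.25)² / 124.25 = 0.0246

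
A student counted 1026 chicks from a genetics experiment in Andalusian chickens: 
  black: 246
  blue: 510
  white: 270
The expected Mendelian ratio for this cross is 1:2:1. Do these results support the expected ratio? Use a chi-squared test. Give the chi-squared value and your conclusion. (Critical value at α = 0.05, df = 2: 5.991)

1.158; consistent

Under the 1:2:1 hypothesis (Σ ratio = 4, N = 1026):
  black: 1026 × 1/4 = 256.5
  blue: 1026 × 2/4 = 513
  white: 1026 × 1/4 = 256.5
χ² = Σ (O − E)² / E
  black: (246 − 256.5)² / 256.5 = 0.4298
  blue: (510 − 513)² / 513 = 0.0175
  white: (270 − 256.5)² / 256.5 = 0.7105
χ² = 0.4298 + 0.0175 + 0.7105 = 1.1578 ≈ 1.158
Degrees of freedom = 3 − 1 = 2; critical value at α = 0.05 is 5.991.
Since 1.158 < 5.991, we fail to reject the null hypothesis — the data are consistent with the 1:2:1 ratio.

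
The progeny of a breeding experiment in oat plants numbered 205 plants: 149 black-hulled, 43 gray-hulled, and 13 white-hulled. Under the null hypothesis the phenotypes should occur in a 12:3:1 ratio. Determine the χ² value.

The 12:3:1 ratio has 16 parts, so with N = 205 the expected counts are:
  black-hulled: 205 × 12/16 = 153.75
  gray-hulled: 205 × 3/16 = 38.4375
  white-hulled: 205 × 1/16 = 12.8125
χ² = Σ (O − E)² / E
  black-hulled: (149 − 153.75)² / 153.75 = 0.1467
  gray-hulled: (43 − 38.4375)² / 38.4375 = 0.5416
  white-hulled: (13 − 12.8125)² / 12.8125 = 0.0027
χ² = 0.1467 + 0.5416 + 0.0027 = 0.691

0.691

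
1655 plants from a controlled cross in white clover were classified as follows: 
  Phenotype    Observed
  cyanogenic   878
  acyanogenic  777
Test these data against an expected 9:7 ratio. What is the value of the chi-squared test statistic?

6.881

Under the 9:7 hypothesis (Σ ratio = 16, N = 1655):
  cyanogenic: 1655 × 9/16 = 930.9375
  acyanogenic: 1655 × 7/16 = 724.0625
χ² = Σ (O − E)² / E
  cyanogenic: (878 − 930.9375)² / 930.9375 = 3.0103
  acyanogenic: (777 − 724.0625)² / 724.0625 = 3.8704
χ² = 3.0103 + 3.8704 = 6.8807 ≈ 6.881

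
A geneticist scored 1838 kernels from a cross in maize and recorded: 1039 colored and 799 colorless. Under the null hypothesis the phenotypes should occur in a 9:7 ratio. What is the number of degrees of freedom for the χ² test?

1

A goodness-of-fit test with 2 phenotype classes has df = 2 − 1 = 1.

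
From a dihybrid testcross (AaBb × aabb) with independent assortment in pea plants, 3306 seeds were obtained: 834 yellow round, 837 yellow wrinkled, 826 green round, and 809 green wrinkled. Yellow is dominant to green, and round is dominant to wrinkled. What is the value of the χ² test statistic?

A dihybrid testcross with independent assortment gives a 1:1:1:1 ratio.
The 1:1:1:1 ratio has 4 parts, so with N = 3306 the expected counts are:
  yellow round: 3306 × 1/4 = 826.5
  yellow wrinkled: 3306 × 1/4 = 826.5
  green round: 3306 × 1/4 = 826.5
  green wrinkled: 3306 × 1/4 = 826.5
χ² = Σ (O − E)² / E
  yellow round: (834 − 826.5)² / 826.5 = 0.0681
  yellow wrinkled: (837 − 826.5)² / 826.5 = 0.1334
  green round: (826 − 826.5)² / 826.5 = 0.0003
  green wrinkled: (809 − 826.5)² / 826.5 = 0.3705
χ² = 0.0681 + 0.1334 + 0.0003 + 0.3705 = 0.5723 ≈ 0.572

0.572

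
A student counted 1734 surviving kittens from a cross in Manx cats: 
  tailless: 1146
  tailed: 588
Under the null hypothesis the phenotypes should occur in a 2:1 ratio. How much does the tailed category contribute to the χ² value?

Under the 2:1 hypothesis (Σ ratio = 3, N = 1734):
  tailless: 1734 × 2/3 = 1156
  tailed: 1734 × 1/3 = 578
Contribution of tailed: (588 − 578)² / 578 = 0.1730

0.173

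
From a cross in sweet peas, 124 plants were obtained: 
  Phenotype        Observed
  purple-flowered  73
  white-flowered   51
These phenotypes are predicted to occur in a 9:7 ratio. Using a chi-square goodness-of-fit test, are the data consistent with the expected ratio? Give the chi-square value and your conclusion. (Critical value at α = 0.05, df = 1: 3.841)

0.346; consistent

The 9:7 ratio has 16 parts, so with N = 124 the expected counts are:
  purple-flowered: 124 × 9/16 = 69.75
  white-flowered: 124 × 7/16 = 54.25
χ² = Σ (O − E)² / E
  purple-flowered: (73 − 69.75)² / 69.75 = 0.1514
  white-flowered: (51 − 54.25)² / 54.25 = 0.1947
χ² = 0.1514 + 0.1947 = 0.3461 ≈ 0.346
Degrees of freedom = 2 − 1 = 1; critical value at α = 0.05 is 3.841.
Since 0.346 < 3.841, we fail to reject the null hypothesis — the data are consistent with the 9:7 ratio.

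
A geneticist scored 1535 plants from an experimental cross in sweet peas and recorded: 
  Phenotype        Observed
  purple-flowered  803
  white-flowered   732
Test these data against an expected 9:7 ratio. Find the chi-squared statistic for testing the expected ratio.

9.670

Under the 9:7 hypothesis (Σ ratio = 16, N = 1535):
  purple-flowered: 1535 × 9/16 = 863.4375
  white-flowered: 1535 × 7/16 = 671.5625
χ² = Σ (O − E)² / E
  purple-flowered: (803 − 863.4375)² / 863.4375 = 4.2304
  white-flowered: (732 − 671.5625)² / 671.5625 = 5.4391
χ² = 4.2304 + 5.4391 = 9.6695 ≈ 9.670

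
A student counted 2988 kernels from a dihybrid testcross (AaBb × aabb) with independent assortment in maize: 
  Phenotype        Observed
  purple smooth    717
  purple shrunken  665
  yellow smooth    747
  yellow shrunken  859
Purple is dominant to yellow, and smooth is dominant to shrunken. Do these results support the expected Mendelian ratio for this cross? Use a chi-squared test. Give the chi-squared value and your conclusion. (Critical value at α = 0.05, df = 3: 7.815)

26.999; not consistent

A dihybrid testcross with independent assortment gives a 1:1:1:1 ratio.
Under the 1:1:1:1 hypothesis (Σ ratio = 4, N = 2988):
  purple smooth: 2988 × 1/4 = 747
  purple shrunken: 2988 × 1/4 = 747
  yellow smooth: 2988 × 1/4 = 747
  yellow shrunken: 2988 × 1/4 = 747
χ² = Σ (O − E)² / E
  purple smooth: (717 − 747)² / 747 = 1.2048
  purple shrunken: (665 − 747)² / 747 = 9.0013
  yellow smooth: (747 − 747)² / 747 = 0.0000
  yellow shrunken: (859 − 747)² / 747 = 16.7925
χ² = 1.2048 + 9.0013 + 0.0000 + 16.7925 = 26.9986 ≈ 26.999
Degrees of freedom = 4 − 1 = 3; critical value at α = 0.05 is 7.815.
Since 26.999 > 7.815, we reject the null hypothesis — the data do not fit the 1:1:1:1 ratio.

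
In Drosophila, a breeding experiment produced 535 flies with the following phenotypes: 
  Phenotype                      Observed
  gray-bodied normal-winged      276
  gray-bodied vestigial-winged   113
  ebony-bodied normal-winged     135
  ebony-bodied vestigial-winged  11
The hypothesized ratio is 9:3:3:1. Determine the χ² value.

30.722

Total ratio parts = 16. Expected numbers out of 535:
  gray-bodied normal-winged: 535 × 9/16 = 300.9375
  gray-bodied vestigial-winged: 535 × 3/16 = 100.3125
  ebony-bodied normal-winged: 535 × 3/16 = 100.3125
  ebony-bodied vestigial-winged: 535 × 1/16 = 33.4375
χ² = Σ (O − E)² / E
  gray-bodied normal-winged: (276 − 300.9375)² / 300.9375 = 2.0665
  gray-bodied vestigial-winged: (113 − 100.3125)² / 100.3125 = 1.6047
  ebony-bodied normal-winged: (135 − 100.3125)² / 100.3125 = 11.9947
  ebony-bodied vestigial-winged: (11 − 33.4375)² / 33.4375 = 15.0562
χ² = 2.0665 + 1.6047 + 11.9947 + 15.0562 = 30.7221 ≈ 30.722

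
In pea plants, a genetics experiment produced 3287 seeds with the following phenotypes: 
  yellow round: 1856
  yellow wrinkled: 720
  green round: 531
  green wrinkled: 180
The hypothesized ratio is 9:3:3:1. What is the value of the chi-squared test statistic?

Under the 9:3:3:1 hypothesis (Σ ratio = 16, N = 3287):
  yellow round: 3287 × 9/16 = 1848.9375
  yellow wrinkled: 3287 × 3/16 = 616.3125
  green round: 3287 × 3/16 = 616.3125
  green wrinkled: 3287 × 1/16 = 205.4375
χ² = Σ (O − E)² / E
  yellow round: (1856 − 1848.9375)² / 1848.9375 = 0.0270
  yellow wrinkled: (720 − 616.3125)² / 616.3125 = 17.4442
  green round: (531 − 616.3125)² / 616.3125 = 11.8093
  green wrinkled: (180 − 205.4375)² / 205.4375 = 3.1497
χ² = 0.0270 + 17.4442 + 11.8093 + 3.1497 = 32.4302 ≈ 32.430

32.430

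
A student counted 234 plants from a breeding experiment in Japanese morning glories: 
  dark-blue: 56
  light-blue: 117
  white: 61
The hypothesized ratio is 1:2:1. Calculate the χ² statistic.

The 1:2:1 ratio has 4 parts, so with N = 234 the expected counts are:
  dark-blue: 234 × 1/4 = 58.5
  light-blue: 234 × 2/4 = 117
  white: 234 × 1/4 = 58.5
χ² = Σ (O − E)² / E
  dark-blue: (56 − 58.5)² / 58.5 = 0.1068
  light-blue: (117 − 117)² / 117 = 0.0000
  white: (61 − 58.5)² / 58.5 = 0.1068
χ² = 0.1068 + 0.0000 + 0.1068 = 0.2136 ≈ 0.214

0.214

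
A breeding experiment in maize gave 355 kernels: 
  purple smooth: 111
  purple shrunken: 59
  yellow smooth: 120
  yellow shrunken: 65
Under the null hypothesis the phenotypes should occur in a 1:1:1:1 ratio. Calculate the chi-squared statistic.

Under the 1:1:1:1 hypothesis (Σ ratio = 4, N = 355):
  purple smooth: 355 × 1/4 = 88.75
  purple shrunken: 355 × 1/4 = 88.75
  yellow smooth: 355 × 1/4 = 88.75
  yellow shrunken: 355 × 1/4 = 88.75
χ² = Σ (O − E)² / E
  purple smooth: (111 − 88.75)² / 88.75 = 5.5782
  purple shrunken: (59 − 88.75)² / 88.75 = 9.9725
  yellow smooth: (120 − 88.75)² / 88.75 = 11.0035
  yellow shrunken: (65 − 88.75)² / 88.75 = 6.3556
χ² = 5.5782 + 9.9725 + 11.0035 + 6.3556 = 32.9098 ≈ 32.910

32.910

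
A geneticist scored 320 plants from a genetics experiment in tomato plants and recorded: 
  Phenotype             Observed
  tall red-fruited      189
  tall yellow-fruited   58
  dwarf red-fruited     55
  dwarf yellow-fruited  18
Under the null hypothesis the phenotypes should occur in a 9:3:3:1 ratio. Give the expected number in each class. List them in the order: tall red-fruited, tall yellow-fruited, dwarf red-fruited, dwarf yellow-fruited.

180, 60, 60, 20

Expected counts for N = 320 under a 9:3:3:1 ratio (total parts = 16):
  tall red-fruited: 320 × 9/16 = 180
  tall yellow-fruited: 320 × 3/16 = 60
  dwarf red-fruited: 320 × 3/16 = 60
  dwarf yellow-fruited: 320 × 1/16 = 20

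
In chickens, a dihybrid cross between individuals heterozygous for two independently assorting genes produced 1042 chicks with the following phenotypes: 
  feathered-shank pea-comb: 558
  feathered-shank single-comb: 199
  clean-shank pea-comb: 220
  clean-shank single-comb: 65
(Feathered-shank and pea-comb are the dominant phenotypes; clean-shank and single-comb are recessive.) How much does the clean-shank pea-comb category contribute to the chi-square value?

A dihybrid F₂ with independent assortment and complete dominance at both loci gives a 9:3:3:1 phenotypic ratio.
Total ratio parts = 16. Expected numbers out of 1042:
  feathered-shank pea-comb: 1042 × 9/16 = 586.125
  feathered-shank single-comb: 1042 × 3/16 = 195.375
  clean-shank pea-comb: 1042 × 3/16 = 195.375
  clean-shank single-comb: 1042 × 1/16 = 65.125
Contribution of clean-shank pea-comb: (220 − 195.375)² / 195.375 = 3.1037

3.104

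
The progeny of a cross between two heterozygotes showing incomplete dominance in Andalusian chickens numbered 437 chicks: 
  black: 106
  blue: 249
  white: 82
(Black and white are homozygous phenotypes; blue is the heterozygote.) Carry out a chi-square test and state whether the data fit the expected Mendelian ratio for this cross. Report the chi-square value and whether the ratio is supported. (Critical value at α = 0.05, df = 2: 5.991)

With incomplete dominance, a heterozygote × heterozygote cross gives a 1:2:1 phenotypic ratio.
Under the 1:2:1 hypothesis (Σ ratio = 4, N = 437):
  black: 437 × 1/4 = 109.25
  blue: 437 × 2/4 = 218.5
  white: 437 × 1/4 = 109.25
χ² = Σ (O − E)² / E
  black: (106 − 109.25)² / 109.25 = 0.0967
  blue: (249 − 218.5)² / 218.5 = 4.2574
  white: (82 − 109.25)² / 109.25 = 6.7969
χ² = 0.0967 + 4.2574 + 6.7969 = 11.151
Degrees of freedom = 3 − 1 = 2; critical value at α = 0.05 is 5.991.
Since 11.151 > 5.991, we reject the null hypothesis — the data do not fit the 1:2:1 ratio.

11.151; not consistent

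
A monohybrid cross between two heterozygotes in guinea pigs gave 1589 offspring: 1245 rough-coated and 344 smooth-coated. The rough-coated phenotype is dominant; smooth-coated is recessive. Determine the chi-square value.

9.517

For a monohybrid cross between heterozygotes with complete dominance, the expected phenotypic ratio is 3:1.
Expected counts for N = 1589 under a 3:1 ratio (total parts = 4):
  rough-coated: 1589 × 3/4 = 1191.75
  smooth-coated: 1589 × 1/4 = 397.25
χ² = Σ (O − E)² / E
  rough-coated: (1245 − 1191.75)² / 1191.75 = 2.3793
  smooth-coated: (344 − 397.25)² / 397.25 = 7.1380
χ² = 2.3793 + 7.1380 = 9.5173 ≈ 9.517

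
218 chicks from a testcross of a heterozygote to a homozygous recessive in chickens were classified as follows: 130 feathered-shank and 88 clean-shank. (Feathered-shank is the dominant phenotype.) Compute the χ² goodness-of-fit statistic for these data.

8.092

A testcross of a heterozygote (Aa × aa) gives a 1:1 phenotypic ratio.
Total ratio parts = 2. Expected numbers out of 218:
  feathered-shank: 218 × 1/2 = 109
  clean-shank: 218 × 1/2 = 109
χ² = Σ (O − E)² / E
  feathered-shank: (130 − 109)² / 109 = 4.0459
  clean-shank: (88 − 109)² / 109 = 4.0459
χ² = 4.0459 + 4.0459 = 8.0918 ≈ 8.092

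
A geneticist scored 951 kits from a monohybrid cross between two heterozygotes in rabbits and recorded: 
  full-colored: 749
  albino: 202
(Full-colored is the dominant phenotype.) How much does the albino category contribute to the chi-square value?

For a monohybrid cross between heterozygotes with complete dominance, the expected phenotypic ratio is 3:1.
Under the 3:1 hypothesis (Σ ratio = 4, N = 951):
  full-colored: 951 × 3/4 = 713.25
  albino: 951 × 1/4 = 237.75
Contribution of albino: (202 − 237.75)² / 237.75 = 5.3757

5.376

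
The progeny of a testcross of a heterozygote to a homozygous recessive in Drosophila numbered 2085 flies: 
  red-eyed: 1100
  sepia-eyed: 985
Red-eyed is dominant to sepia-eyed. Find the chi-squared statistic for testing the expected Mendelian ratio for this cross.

6.343

A testcross of a heterozygote (Aa × aa) gives a 1:1 phenotypic ratio.
Total ratio parts = 2. Expected numbers out of 2085:
  red-eyed: 2085 × 1/2 = 1042.5
  sepia-eyed: 2085 × 1/2 = 1042.5
χ² = Σ (O − E)² / E
  red-eyed: (1100 − 1042.5)² / 1042.5 = 3.1715
  sepia-eyed: (985 − 1042.5)² / 1042.5 = 3.1715
χ² = 3.1715 + 3.1715 = 6.343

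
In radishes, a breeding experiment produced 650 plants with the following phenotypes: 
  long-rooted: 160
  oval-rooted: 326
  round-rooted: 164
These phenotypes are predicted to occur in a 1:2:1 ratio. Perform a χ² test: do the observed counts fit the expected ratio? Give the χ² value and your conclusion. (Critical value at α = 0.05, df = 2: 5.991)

0.055; consistent

Under the 1:2:1 hypothesis (Σ ratio = 4, N = 650):
  long-rooted: 650 × 1/4 = 162.5
  oval-rooted: 650 × 2/4 = 325
  round-rooted: 650 × 1/4 = 162.5
χ² = Σ (O − E)² / E
  long-rooted: (160 − 162.5)² / 162.5 = 0.0385
  oval-rooted: (326 − 325)² / 325 = 0.0031
  round-rooted: (164 − 162.5)² / 162.5 = 0.0138
χ² = 0.0385 + 0.0031 + 0.0138 = 0.0554 ≈ 0.055
Degrees of freedom = 3 − 1 = 2; critical value at α = 0.05 is 5.991.
Since 0.055 < 5.991, we fail to reject the null hypothesis — the data are consistent with the 1:2:1 ratio.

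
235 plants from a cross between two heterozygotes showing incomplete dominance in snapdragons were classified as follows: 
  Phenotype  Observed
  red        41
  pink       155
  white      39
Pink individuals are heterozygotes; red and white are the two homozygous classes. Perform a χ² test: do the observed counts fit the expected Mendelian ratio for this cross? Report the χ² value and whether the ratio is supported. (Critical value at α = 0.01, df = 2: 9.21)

23.970; not consistent

With incomplete dominance, a heterozygote × heterozygote cross gives a 1:2:1 phenotypic ratio.
Expected counts for N = 235 under a 1:2:1 ratio (total parts = 4):
  red: 235 × 1/4 = 58.75
  pink: 235 × 2/4 = 117.5
  white: 235 × 1/4 = 58.75
χ² = Σ (O − E)² / E
  red: (41 − 58.75)² / 58.75 = 5.3628
  pink: (155 − 117.5)² / 117.5 = 11.9681
  white: (39 − 58.75)² / 58.75 = 6.6394
χ² = 5.3628 + 11.9681 + 6.6394 = 23.9703 ≈ 23.970
Degrees of freedom = 3 − 1 = 2; critical value at α = 0.01 is 9.21.
Since 23.970 > 9.21, we reject the null hypothesis — the data do not fit the 1:2:1 ratio.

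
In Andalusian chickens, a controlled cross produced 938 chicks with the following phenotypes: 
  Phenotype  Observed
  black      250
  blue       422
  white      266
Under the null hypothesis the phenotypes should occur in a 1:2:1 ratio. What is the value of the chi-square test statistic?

Under the 1:2:1 hypothesis (Σ ratio = 4, N = 938):
  black: 938 × 1/4 = 234.5
  blue: 938 × 2/4 = 469
  white: 938 × 1/4 = 234.5
χ² = Σ (O − E)² / E
  black: (250 − 234.5)² / 234.5 = 1.0245
  blue: (422 − 469)² / 469 = 4.7100
  white: (266 − 234.5)² / 234.5 = 4.2313
χ² = 1.0245 + 4.7100 + 4.2313 = 9.9658 ≈ 9.966

9.966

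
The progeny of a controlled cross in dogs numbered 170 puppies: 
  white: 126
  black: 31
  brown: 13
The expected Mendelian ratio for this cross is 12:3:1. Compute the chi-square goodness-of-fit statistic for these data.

0.573

Under the 12:3:1 hypothesis (Σ ratio = 16, N = 170):
  white: 170 × 12/16 = 127.5
  black: 170 × 3/16 = 31.875
  brown: 170 × 1/16 = 10.625
χ² = Σ (O − E)² / E
  white: (126 − 127.5)² / 127.5 = 0.0176
  black: (31 − 31.875)² / 31.875 = 0.0240
  brown: (13 − 10.625)² / 10.625 = 0.5309
χ² = 0.0176 + 0.0240 + 0.5309 = 0.5725 ≈ 0.573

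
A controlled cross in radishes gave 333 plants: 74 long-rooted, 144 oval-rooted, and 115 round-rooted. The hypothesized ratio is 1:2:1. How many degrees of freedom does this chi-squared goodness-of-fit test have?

A goodness-of-fit test with 3 phenotype classes has df = 3 − 1 = 2.

2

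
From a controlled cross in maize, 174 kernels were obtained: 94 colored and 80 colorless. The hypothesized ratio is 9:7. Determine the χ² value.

Expected counts for N = 174 under a 9:7 ratio (total parts = 16):
  colored: 174 × 9/16 = 97.875
  colorless: 174 × 7/16 = 76.125
χ² = Σ (O − E)² / E
  colored: (94 − 97.875)² / 97.875 = 0.1534
  colorless: (80 − 76.125)² / 76.125 = 0.1972
χ² = 0.1534 + 0.1972 = 0.3506 ≈ 0.351

0.351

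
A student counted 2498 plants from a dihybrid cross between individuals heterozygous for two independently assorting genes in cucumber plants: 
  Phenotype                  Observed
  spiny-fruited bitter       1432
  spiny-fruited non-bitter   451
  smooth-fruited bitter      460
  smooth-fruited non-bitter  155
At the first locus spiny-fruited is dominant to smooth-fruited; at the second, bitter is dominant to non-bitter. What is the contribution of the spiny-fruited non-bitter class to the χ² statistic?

0.645

A dihybrid F₂ with independent assortment and complete dominance at both loci gives a 9:3:3:1 phenotypic ratio.
Total ratio parts = 16. Expected numbers out of 2498:
  spiny-fruited bitter: 2498 × 9/16 = 1405.125
  spiny-fruited non-bitter: 2498 × 3/16 = 468.375
  smooth-fruited bitter: 2498 × 3/16 = 468.375
  smooth-fruited non-bitter: 2498 × 1/16 = 156.125
Contribution of spiny-fruited non-bitter: (451 − 468.375)² / 468.375 = 0.6445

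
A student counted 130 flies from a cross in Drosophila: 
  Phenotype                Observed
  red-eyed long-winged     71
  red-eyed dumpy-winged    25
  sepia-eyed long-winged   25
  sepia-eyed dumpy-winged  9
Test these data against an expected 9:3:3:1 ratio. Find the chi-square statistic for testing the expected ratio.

Total ratio parts = 16. Expected numbers out of 130:
  red-eyed long-winged: 130 × 9/16 = 73.125
  red-eyed dumpy-winged: 130 × 3/16 = 24.375
  sepia-eyed long-winged: 130 × 3/16 = 24.375
  sepia-eyed dumpy-winged: 130 × 1/16 = 8.125
χ² = Σ (O − E)² / E
  red-eyed long-winged: (71 − 73.125)² / 73.125 = 0.0618
  red-eyed dumpy-winged: (25 − 24.375)² / 24.375 = 0.0160
  sepia-eyed long-winged: (25 − 24.375)² / 24.375 = 0.0160
  sepia-eyed dumpy-winged: (9 − 8.125)² / 8.125 = 0.0942
χ² = 0.0618 + 0.0160 + 0.0160 + 0.0942 = 0.188

0.188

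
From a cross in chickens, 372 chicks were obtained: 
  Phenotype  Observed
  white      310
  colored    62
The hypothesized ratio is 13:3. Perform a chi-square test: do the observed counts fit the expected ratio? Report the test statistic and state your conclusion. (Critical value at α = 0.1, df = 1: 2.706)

1.060; consistent

Total ratio parts = 16. Expected numbers out of 372:
  white: 372 × 13/16 = 302.25
  colored: 372 × 3/16 = 69.75
χ² = Σ (O − E)² / E
  white: (310 − 302.25)² / 302.25 = 0.1987
  colored: (62 − 69.75)² / 69.75 = 0.8611
χ² = 0.1987 + 0.8611 = 1.0598 ≈ 1.060
Degrees of freedom = 2 − 1 = 1; critical value at α = 0.1 is 2.706.
Since 1.060 < 2.706, we fail to reject the null hypothesis — the data are consistent with the 13:3 ratio.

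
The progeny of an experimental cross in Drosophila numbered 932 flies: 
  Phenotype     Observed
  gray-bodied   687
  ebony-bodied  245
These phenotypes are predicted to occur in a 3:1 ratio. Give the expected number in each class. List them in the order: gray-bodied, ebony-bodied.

Under the 3:1 hypothesis (Σ ratio = 4, N = 932):
  gray-bodied: 932 × 3/4 = 699
  ebony-bodied: 932 × 1/4 = 233

699, 233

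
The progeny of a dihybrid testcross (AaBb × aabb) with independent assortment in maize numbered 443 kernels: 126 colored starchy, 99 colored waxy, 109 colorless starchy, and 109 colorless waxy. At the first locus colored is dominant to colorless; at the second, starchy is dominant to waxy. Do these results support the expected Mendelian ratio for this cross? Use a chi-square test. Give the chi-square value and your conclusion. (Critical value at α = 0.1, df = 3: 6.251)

3.402; consistent

A dihybrid testcross with independent assortment gives a 1:1:1:1 ratio.
Expected counts for N = 443 under a 1:1:1:1 ratio (total parts = 4):
  colored starchy: 443 × 1/4 = 110.75
  colored waxy: 443 × 1/4 = 110.75
  colorless starchy: 443 × 1/4 = 110.75
  colorless waxy: 443 × 1/4 = 110.75
χ² = Σ (O − E)² / E
  colored starchy: (126 − 110.75)² / 110.75 = 2.0999
  colored waxy: (99 − 110.75)² / 110.75 = 1.2466
  colorless starchy: (109 − 110.75)² / 110.75 = 0.0277
  colorless waxy: (109 − 110.75)² / 110.75 = 0.0277
χ² = 2.0999 + 1.2466 + 0.0277 + 0.0277 = 3.4019 ≈ 3.402
Degrees of freedom = 4 − 1 = 3; critical value at α = 0.1 is 6.251.
Since 3.402 < 6.251, we fail to reject the null hypothesis — the data are consistent with the 1:1:1:1 ratio.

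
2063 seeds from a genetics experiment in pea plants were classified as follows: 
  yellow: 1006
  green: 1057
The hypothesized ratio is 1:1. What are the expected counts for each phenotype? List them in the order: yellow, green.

Expected counts for N = 2063 under a 1:1 ratio (total parts = 2):
  yellow: 2063 × 1/2 = 1031.5
  green: 2063 × 1/2 = 1031.5

1031.5, 1031.5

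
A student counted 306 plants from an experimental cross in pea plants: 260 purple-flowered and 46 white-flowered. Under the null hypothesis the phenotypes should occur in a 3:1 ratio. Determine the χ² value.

The 3:1 ratio has 4 parts, so with N = 306 the expected counts are:
  purple-flowered: 306 × 3/4 = 229.5
  white-flowered: 306 × 1/4 = 76.5
χ² = Σ (O − E)² / E
  purple-flowered: (260 − 229.5)² / 229.5 = 4.0534
  white-flowered: (46 − 76.5)² / 76.5 = 12.1601
χ² = 4.0534 + 12.1601 = 16.2135 ≈ 16.214

16.214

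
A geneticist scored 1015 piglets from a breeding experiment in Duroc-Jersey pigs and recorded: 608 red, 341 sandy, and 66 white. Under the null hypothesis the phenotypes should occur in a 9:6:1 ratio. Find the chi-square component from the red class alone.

2.406

Expected counts for N = 1015 under a 9:6:1 ratio (total parts = 16):
  red: 1015 × 9/16 = 570.9375
  sandy: 1015 × 6/16 = 380.625
  white: 1015 × 1/16 = 63.4375
Contribution of red: (608 − 570.9375)² / 570.9375 = 2.4059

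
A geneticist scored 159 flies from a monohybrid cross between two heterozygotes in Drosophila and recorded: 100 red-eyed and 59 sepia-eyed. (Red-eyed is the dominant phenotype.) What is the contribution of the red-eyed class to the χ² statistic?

For a monohybrid cross between heterozygotes with complete dominance, the expected phenotypic ratio is 3:1.
Under the 3:1 hypothesis (Σ ratio = 4, N = 159):
  red-eyed: 159 × 3/4 = 119.25
  sepia-eyed: 159 × 1/4 = 39.75
Contribution of red-eyed: (100 − 119.25)² / 119.25 = 3.1074

3.107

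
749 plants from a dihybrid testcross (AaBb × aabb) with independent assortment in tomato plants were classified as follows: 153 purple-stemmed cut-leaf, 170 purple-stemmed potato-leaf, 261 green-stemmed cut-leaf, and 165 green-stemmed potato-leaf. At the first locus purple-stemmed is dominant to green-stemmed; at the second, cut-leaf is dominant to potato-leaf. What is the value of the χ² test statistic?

A dihybrid testcross with independent assortment gives a 1:1:1:1 ratio.
The 1:1:1:1 ratio has 4 parts, so with N = 749 the expected counts are:
  purple-stemmed cut-leaf: 749 × 1/4 = 187.25
  purple-stemmed potato-leaf: 749 × 1/4 = 187.25
  green-stemmed cut-leaf: 749 × 1/4 = 187.25
  green-stemmed potato-leaf: 749 × 1/4 = 187.25
χ² = Σ (O − E)² / E
  purple-stemmed cut-leaf: (153 − 187.25)² / 187.25 = 6.2647
  purple-stemmed potato-leaf: (170 − 187.25)² / 187.25 = 1.5891
  green-stemmed cut-leaf: (261 − 187.25)² / 187.25 = 29.0471
  green-stemmed potato-leaf: (165 − 187.25)² / 187.25 = 2.6439
χ² = 6.2647 + 1.5891 + 29.0471 + 2.6439 = 39.5448 ≈ 39.545

39.545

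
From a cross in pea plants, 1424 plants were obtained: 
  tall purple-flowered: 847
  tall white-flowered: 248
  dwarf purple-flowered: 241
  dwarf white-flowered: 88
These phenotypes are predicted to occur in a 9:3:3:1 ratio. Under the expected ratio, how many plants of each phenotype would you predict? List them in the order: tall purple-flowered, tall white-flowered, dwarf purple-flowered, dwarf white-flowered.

801, 267, 267, 89

The 9:3:3:1 ratio has 16 parts, so with N = 1424 the expected counts are:
  tall purple-flowered: 1424 × 9/16 = 801
  tall white-flowered: 1424 × 3/16 = 267
  dwarf purple-flowered: 1424 × 3/16 = 267
  dwarf white-flowered: 1424 × 1/16 = 89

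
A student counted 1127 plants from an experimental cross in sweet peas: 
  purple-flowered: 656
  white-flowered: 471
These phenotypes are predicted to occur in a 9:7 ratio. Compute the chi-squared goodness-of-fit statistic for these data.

Under the 9:7 hypothesis (Σ ratio = 16, N = 1127):
  purple-flowered: 1127 × 9/16 = 633.9375
  white-flowered: 1127 × 7/16 = 493.0625
χ² = Σ (O − E)² / E
  purple-flowered: (656 − 633.9375)² / 633.9375 = 0.7678
  white-flowered: (471 − 493.0625)² / 493.0625 = 0.9872
χ² = 0.7678 + 0.9872 = 1.755

1.755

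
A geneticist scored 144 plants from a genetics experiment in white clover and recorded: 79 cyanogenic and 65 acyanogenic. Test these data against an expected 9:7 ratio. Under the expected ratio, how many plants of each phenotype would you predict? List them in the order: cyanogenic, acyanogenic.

The 9:7 ratio has 16 parts, so with N = 144 the expected counts are:
  cyanogenic: 144 × 9/16 = 81
  acyanogenic: 144 × 7/16 = 63

81, 63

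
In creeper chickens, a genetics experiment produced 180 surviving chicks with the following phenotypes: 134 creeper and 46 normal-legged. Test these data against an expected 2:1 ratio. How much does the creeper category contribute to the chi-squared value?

Under the 2:1 hypothesis (Σ ratio = 3, N = 180):
  creeper: 180 × 2/3 = 120
  normal-legged: 180 × 1/3 = 60
Contribution of creeper: (134 − 120)² / 120 = 1.6333

1.633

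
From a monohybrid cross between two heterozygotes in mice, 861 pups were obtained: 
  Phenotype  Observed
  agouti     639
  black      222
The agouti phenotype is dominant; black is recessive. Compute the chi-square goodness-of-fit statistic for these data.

For a monohybrid cross between heterozygotes with complete dominance, the expected phenotypic ratio is 3:1.
Total ratio parts = 4. Expected numbers out of 861:
  agouti: 861 × 3/4 = 645.75
  black: 861 × 1/4 = 215.25
χ² = Σ (O − E)² / E
  agouti: (639 − 645.75)² / 645.75 = 0.0706
  black: (222 − 215.25)² / 215.25 = 0.2117
χ² = 0.0706 + 0.2117 = 0.2823 ≈ 0.282

0.282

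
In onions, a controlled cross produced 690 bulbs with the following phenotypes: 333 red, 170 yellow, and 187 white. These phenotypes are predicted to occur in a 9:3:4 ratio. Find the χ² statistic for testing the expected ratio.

Expected counts for N = 690 under a 9:3:4 ratio (total parts = 16):
  red: 690 × 9/16 = 388.125
  yellow: 690 × 3/16 = 129.375
  white: 690 × 4/16 = 172.5
χ² = Σ (O − E)² / E
  red: (333 − 388.125)² / 388.125 = 7.8293
  yellow: (170 − 129.375)² / 129.375 = 12.7566
  white: (187 − 172.5)² / 172.5 = 1.2188
χ² = 7.8293 + 12.7566 + 1.2188 = 21.8047 ≈ 21.805

21.805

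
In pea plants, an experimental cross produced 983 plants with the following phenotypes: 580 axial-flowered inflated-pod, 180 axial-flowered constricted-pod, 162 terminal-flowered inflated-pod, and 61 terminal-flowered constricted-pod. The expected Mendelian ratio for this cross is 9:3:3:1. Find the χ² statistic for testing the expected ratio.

4.130

Total ratio parts = 16. Expected numbers out of 983:
  axial-flowered inflated-pod: 983 × 9/16 = 552.9375
  axial-flowered constricted-pod: 983 × 3/16 = 184.3125
  terminal-flowered inflated-pod: 983 × 3/16 = 184.3125
  terminal-flowered constricted-pod: 983 × 1/16 = 61.4375
χ² = Σ (O − E)² / E
  axial-flowered inflated-pod: (580 − 552.9375)² / 552.9375 = 1.3245
  axial-flowered constricted-pod: (180 − 184.3125)² / 184.3125 = 0.1009
  terminal-flowered inflated-pod: (162 − 184.3125)² / 184.3125 = 2.7011
  terminal-flowered constricted-pod: (61 − 61.4375)² / 61.4375 = 0.0031
χ² = 1.3245 + 0.1009 + 2.7011 + 0.0031 = 4.1296 ≈ 4.130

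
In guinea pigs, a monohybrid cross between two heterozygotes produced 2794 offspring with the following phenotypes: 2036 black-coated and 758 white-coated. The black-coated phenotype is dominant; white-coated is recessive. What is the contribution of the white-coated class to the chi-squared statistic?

For a monohybrid cross between heterozygotes with complete dominance, the expected phenotypic ratio is 3:1.
The 3:1 ratio has 4 parts, so with N = 2794 the expected counts are:
  black-coated: 2794 × 3/4 = 2095.5
  white-coated: 2794 × 1/4 = 698.5
Contribution of white-coated: (758 − 698.5)² / 698.5 = 5.0684

5.068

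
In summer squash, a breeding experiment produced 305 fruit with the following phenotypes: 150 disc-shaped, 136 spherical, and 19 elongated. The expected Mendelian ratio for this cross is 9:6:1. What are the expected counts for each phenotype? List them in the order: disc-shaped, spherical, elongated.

Under the 9:6:1 hypothesis (Σ ratio = 16, N = 305):
  disc-shaped: 305 × 9/16 = 171.5625
  spherical: 305 × 6/16 = 114.375
  elongated: 305 × 1/16 = 19.0625

171.5625, 114.375, 19.0625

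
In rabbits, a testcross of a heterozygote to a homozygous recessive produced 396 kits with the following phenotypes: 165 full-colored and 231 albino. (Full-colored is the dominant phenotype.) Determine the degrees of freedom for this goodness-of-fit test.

A testcross of a heterozygote (Aa × aa) gives a 1:1 phenotypic ratio.
A goodness-of-fit test with 2 phenotype classes has df = 2 − 1 = 1.

1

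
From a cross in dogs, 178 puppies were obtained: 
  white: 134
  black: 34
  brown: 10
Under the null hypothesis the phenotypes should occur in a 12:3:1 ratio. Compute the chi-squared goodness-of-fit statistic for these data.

0.127

Expected counts for N = 178 under a 12:3:1 ratio (total parts = 16):
  white: 178 × 12/16 = 133.5
  black: 178 × 3/16 = 33.375
  brown: 178 × 1/16 = 11.125
χ² = Σ (O − E)² / E
  white: (134 − 133.5)² / 133.5 = 0.0019
  black: (34 − 33.375)² / 33.375 = 0.0117
  brown: (10 − 11.125)² / 11.125 = 0.1138
χ² = 0.0019 + 0.0117 + 0.1138 = 0.1274 ≈ 0.127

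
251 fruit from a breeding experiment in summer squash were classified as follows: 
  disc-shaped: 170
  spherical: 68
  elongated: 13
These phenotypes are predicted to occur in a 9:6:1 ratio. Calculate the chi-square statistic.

13.591

Expected counts for N = 251 under a 9:6:1 ratio (total parts = 16):
  disc-shaped: 251 × 9/16 = 141.1875
  spherical: 251 × 6/16 = 94.125
  elongated: 251 × 1/16 = 15.6875
χ² = Σ (O − E)² / E
  disc-shaped: (170 − 141.1875)² / 141.1875 = 5.8798
  spherical: (68 − 94.125)² / 94.125 = 7.2512
  elongated: (13 − 15.6875)² / 15.6875 = 0.4604
χ² = 5.8798 + 7.2512 + 0.4604 = 13.5914 ≈ 13.591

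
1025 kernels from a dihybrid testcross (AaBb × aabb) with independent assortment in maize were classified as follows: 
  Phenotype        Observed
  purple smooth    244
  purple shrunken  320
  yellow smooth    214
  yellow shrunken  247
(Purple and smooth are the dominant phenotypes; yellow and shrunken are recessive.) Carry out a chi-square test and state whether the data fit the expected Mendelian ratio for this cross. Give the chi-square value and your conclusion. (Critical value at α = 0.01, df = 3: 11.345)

23.745; not consistent

A dihybrid testcross with independent assortment gives a 1:1:1:1 ratio.
Total ratio parts = 4. Expected numbers out of 1025:
  purple smooth: 1025 × 1/4 = 256.25
  purple shrunken: 1025 × 1/4 = 256.25
  yellow smooth: 1025 × 1/4 = 256.25
  yellow shrunken: 1025 × 1/4 = 256.25
χ² = Σ (O − E)² / E
  purple smooth: (244 − 256.25)² / 256.25 = 0.5856
  purple shrunken: (320 − 256.25)² / 256.25 = 15.8598
  yellow smooth: (214 − 256.25)² / 256.25 = 6.9661
  yellow shrunken: (247 − 256.25)² / 256.25 = 0.3339
χ² = 0.5856 + 15.8598 + 6.9661 + 0.3339 = 23.7454 ≈ 23.745
Degrees of freedom = 4 − 1 = 3; critical value at α = 0.01 is 11.345.
Since 23.745 > 11.345, we reject the null hypothesis — the data do not fit the 1:1:1:1 ratio.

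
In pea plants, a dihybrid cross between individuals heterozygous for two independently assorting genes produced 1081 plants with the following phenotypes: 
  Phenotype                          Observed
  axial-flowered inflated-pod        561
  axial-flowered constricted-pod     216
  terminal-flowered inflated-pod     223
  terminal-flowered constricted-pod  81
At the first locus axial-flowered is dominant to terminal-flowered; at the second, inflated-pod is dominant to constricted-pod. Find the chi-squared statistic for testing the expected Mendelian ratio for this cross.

9.225

A dihybrid F₂ with independent assortment and complete dominance at both loci gives a 9:3:3:1 phenotypic ratio.
The 9:3:3:1 ratio has 16 parts, so with N = 1081 the expected counts are:
  axial-flowered inflated-pod: 1081 × 9/16 = 608.0625
  axial-flowered constricted-pod: 1081 × 3/16 = 202.6875
  terminal-flowered inflated-pod: 1081 × 3/16 = 202.6875
  terminal-flowered constricted-pod: 1081 × 1/16 = 67.5625
χ² = Σ (O − E)² / E
  axial-flowered inflated-pod: (561 − 608.0625)² / 608.0625 = 3.6425
  axial-flowered constricted-pod: (216 − 202.6875)² / 202.6875 = 0.8744
  terminal-flowered inflated-pod: (223 − 202.6875)² / 202.6875 = 2.0356
  terminal-flowered constricted-pod: (81 − 67.5625)² / 67.5625 = 2.6726
χ² = 3.6425 + 0.8744 + 2.0356 + 2.6726 = 9.2251 ≈ 9.225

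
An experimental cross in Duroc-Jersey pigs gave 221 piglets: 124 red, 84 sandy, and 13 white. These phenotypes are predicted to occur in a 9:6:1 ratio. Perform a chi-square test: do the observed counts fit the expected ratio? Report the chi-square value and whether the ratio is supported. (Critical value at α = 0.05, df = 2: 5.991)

Total ratio parts = 16. Expected numbers out of 221:
  red: 221 × 9/16 = 124.3125
  sandy: 221 × 6/16 = 82.875
  white: 221 × 1/16 = 13.8125
χ² = Σ (O − E)² / E
  red: (124 − 124.3125)² / 124.3125 = 0.0008
  sandy: (84 − 82.875)² / 82.875 = 0.0153
  white: (13 − 13.8125)² / 13.8125 = 0.0478
χ² = 0.0008 + 0.0153 + 0.0478 = 0.0639 ≈ 0.064
Degrees of freedom = 3 − 1 = 2; critical value at α = 0.05 is 5.991.
Since 0.064 < 5.991, we fail to reject the null hypothesis — the data are consistent with the 9:6:1 ratio.

0.064; consistent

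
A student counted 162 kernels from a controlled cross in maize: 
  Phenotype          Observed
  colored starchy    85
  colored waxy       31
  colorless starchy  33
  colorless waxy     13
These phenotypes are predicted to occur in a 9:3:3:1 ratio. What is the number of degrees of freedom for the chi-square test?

3

A goodness-of-fit test with 4 phenotype classes has df = 4 − 1 = 3.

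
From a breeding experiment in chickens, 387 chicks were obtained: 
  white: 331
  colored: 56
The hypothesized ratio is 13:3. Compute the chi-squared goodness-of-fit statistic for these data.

4.653

Total ratio parts = 16. Expected numbers out of 387:
  white: 387 × 13/16 = 314.4375
  colored: 387 × 3/16 = 72.5625
χ² = Σ (O − E)² / E
  white: (331 − 314.4375)² / 314.4375 = 0.8724
  colored: (56 − 72.5625)² / 72.5625 = 3.7804
χ² = 0.8724 + 3.7804 = 4.6528 ≈ 4.653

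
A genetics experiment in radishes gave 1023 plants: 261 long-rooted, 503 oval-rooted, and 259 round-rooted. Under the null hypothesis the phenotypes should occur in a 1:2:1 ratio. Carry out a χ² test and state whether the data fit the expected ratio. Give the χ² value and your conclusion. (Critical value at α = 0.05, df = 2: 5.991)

0.290; consistent

Under the 1:2:1 hypothesis (Σ ratio = 4, N = 1023):
  long-rooted: 1023 × 1/4 = 255.75
  oval-rooted: 1023 × 2/4 = 511.5
  round-rooted: 1023 × 1/4 = 255.75
χ² = Σ (O − E)² / E
  long-rooted: (261 − 255.75)² / 255.75 = 0.1078
  oval-rooted: (503 − 511.5)² / 511.5 = 0.1413
  round-rooted: (259 − 255.75)² / 255.75 = 0.0413
χ² = 0.1078 + 0.1413 + 0.0413 = 0.2904 ≈ 0.290
Degrees of freedom = 3 − 1 = 2; critical value at α = 0.05 is 5.991.
Since 0.290 < 5.991, we fail to reject the null hypothesis — the data are consistent with the 1:2:1 ratio.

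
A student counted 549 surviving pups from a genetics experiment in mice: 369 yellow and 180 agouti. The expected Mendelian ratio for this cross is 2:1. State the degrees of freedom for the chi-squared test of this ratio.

1

A goodness-of-fit test with 2 phenotype classes has df = 2 − 1 = 1.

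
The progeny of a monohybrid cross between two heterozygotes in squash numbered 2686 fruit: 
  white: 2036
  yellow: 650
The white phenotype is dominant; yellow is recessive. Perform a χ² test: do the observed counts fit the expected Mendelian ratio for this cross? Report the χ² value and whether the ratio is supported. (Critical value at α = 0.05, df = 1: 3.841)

0.918; consistent

For a monohybrid cross between heterozygotes with complete dominance, the expected phenotypic ratio is 3:1.
Under the 3:1 hypothesis (Σ ratio = 4, N = 2686):
  white: 2686 × 3/4 = 2014.5
  yellow: 2686 × 1/4 = 671.5
χ² = Σ (O − E)² / E
  white: (2036 − 2014.5)² / 2014.5 = 0.2295
  yellow: (650 − 671.5)² / 671.5 = 0.6884
χ² = 0.2295 + 0.6884 = 0.9179 ≈ 0.918
Degrees of freedom = 2 − 1 = 1; critical value at α = 0.05 is 3.841.
Since 0.918 < 3.841, we fail to reject the null hypothesis — the data are consistent with the 3:1 ratio.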